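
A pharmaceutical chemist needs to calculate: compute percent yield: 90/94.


% yield = actual/theoretical × 100
= 90/94 × 100
= 95.74%

95.74%


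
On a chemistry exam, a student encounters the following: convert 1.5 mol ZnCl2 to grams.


M(ZnCl2) = 136.28 g/mol
mass = n × M = 1.5 × 136.28 = 204.42 g

204.42 g


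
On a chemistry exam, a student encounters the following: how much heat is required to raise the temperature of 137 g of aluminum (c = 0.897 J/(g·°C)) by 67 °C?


q = mcΔT = 137 × 0.897 × 67
= 8233.56 J

8233.56 J


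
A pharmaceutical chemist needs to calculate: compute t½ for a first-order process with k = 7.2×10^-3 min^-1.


t½ = ln2/k = 0.693147/(7.2×10^-3 min^-1)
= 96.27 min

96.27 min


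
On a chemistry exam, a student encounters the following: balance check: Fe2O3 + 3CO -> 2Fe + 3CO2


Equation: Fe2O3 + 3CO -> 2Fe + 3CO2
Check atoms: C: 3=3, Fe: 2=2, O: 6=6
Balanced

Yes, balanced


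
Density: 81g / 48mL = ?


ρ = mass/volume
= 81/48
= 1.688 g/mL

1.688 g/mL


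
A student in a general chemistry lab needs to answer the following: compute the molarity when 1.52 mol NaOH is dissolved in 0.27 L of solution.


M = n/V = 1.52/0.27 = 5.630 mol/L

5.630 M


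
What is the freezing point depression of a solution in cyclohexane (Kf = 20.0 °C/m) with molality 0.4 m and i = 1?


ΔTf = Kf × m × i
= 20.0 × 0.4 × 1
= 8.0 °C

8.0 °C


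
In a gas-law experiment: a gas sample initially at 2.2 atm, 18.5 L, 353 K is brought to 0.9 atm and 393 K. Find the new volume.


P1V1/T1 = P2V2/T2
V2 = P1V1T2/(T1P2)
= 2.2×18.5×393/(353×0.9)
= 50.347 L

50.347 L


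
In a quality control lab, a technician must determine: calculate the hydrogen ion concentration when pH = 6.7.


[H+] = 10^(-pH) = 10^(-6.7)
= 2.0×10^-7 M

2.0×10^-7 M


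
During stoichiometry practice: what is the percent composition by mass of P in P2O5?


M(P2O5) = 2×30.97 + 5×16.0 = 141.94 g/mol
Mass of P = 2 × 30.97 = 61.94 g/mol
% P = 61.94/141.94 × 100 = 43.64%

43.64%


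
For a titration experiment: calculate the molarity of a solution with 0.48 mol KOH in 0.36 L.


M = n/V = 0.48/0.36 = 1.333 mol/L

1.333 M


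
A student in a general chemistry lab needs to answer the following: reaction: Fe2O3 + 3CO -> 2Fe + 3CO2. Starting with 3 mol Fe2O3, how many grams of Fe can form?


Mole ratio Fe:Fe2O3 = 2:1
n(Fe) = 3 × 2/1 = 6.000 mol
mass = 6.000 × 55.85 = 335.1 g

335.1 g


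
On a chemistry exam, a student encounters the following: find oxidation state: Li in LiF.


Group 1 metal: +1
Oxidation number: +1

+1


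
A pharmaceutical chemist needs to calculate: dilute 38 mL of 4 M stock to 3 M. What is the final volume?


C1V1 = C2V2
4 × 38 = 3 × V2
V2 = 152/3 = 50.67 mL

50.67 mL


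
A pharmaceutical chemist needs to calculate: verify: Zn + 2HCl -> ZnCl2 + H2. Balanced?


Equation: Zn + 2HCl -> ZnCl2 + H2
Check atoms: Cl: 2=2, H: 2=2, Zn: 1=1
Balanced

Yes, balanced


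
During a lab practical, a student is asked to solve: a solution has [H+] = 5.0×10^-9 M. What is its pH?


pH = -log10([H+]) = -log10(5.0×10^-9)
= 9 - log10(5.0)
= 9 - 0.7
= 8.3

8.3


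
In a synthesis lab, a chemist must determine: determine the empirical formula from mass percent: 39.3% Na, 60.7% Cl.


Assume 100 g sample. Moles of each element:
  Na: 39.3/22.99 = 1.709 mol
  Cl: 60.7/35.45 = 1.712 mol
Divide by smallest (1.709):
  Na: 1.709/1.709 = 1.0
  Cl: 1.712/1.709 = 1.0
Empirical formula: NaCl

NaCl


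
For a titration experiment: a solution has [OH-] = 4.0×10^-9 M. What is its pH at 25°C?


pOH = -log10([OH-]) = -log10(4.0×10^-9)
= 9 - log10(4.0) = 8.4
pH = 14 - pOH = 14 - 8.4 = 5.6

5.6


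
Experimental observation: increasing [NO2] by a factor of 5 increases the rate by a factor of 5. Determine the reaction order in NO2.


rate ∝ [NO2]^n
5^n = 5 → n = 1
Order in NO2: 1

1


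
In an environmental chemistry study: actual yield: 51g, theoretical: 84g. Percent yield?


% yield = actual/theoretical × 100
= 51/84 × 100
= 60.71%

60.71%


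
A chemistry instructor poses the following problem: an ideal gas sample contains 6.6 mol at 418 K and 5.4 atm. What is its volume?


PV = nRT  (R = 0.08206 L·atm/(mol·K))
V = nRT/P = 6.6×0.08206×418/5.4
= 41.924 L

41.924 L


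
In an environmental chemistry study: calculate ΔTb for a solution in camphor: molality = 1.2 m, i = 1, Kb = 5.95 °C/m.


ΔTb = Kb × m × i
= 5.95 × 1.2 × 1
= 7.14 °C

7.14 °C


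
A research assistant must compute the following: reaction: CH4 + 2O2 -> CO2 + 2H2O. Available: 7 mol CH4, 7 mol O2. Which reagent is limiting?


Mole ratio available / coefficient:
  CH4: 7/1 = 7.000
  O2: 7/2 = 3.500
Smaller ratio is limiting.

O2


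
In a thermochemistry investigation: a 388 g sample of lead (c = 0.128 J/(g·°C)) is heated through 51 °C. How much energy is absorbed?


q = mcΔT = 388 × 0.128 × 51
= 2532.86 J

2532.86 J


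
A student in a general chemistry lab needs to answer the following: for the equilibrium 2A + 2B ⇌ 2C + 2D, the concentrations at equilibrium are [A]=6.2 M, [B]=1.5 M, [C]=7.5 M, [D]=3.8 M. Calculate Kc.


Kc = [C]^2[D]^2/([A]^2[B]^2)
= (7.5^2 × 3.8^2)/(6.2^2 × 1.5^2)
= 812.25/86.49
= 9.391

9.391


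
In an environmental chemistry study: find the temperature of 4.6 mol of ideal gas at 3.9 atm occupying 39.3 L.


PV = nRT  (R = 0.08206 L·atm/(mol·K))
T = PV/(nR) = 3.9×39.3/(4.6×0.08206)
= 153.27/0.377476
= 406.04 K

406.04 K


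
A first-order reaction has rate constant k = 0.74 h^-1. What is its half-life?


t½ = ln2/k = 0.693147/(0.74 h^-1)
= 0.9367 h

0.9367 h


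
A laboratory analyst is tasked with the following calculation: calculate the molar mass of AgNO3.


M(AgNO3) = 1×107.87 + 1×14.01 + 3×16.0
= 107.87 + 14.01 + 48.0
= 169.88 g/mol

169.88 g/mol


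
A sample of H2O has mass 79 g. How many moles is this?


M(H2O) = 18.02 g/mol
n = mass/M = 79/18.02 = 4.384 mol

4.384 mol


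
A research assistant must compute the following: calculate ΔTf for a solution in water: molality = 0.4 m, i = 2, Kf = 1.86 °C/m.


ΔTf = Kf × m × i
= 1.86 × 0.4 × 2
= 1.488 °C

1.488 °C


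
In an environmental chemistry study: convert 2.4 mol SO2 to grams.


M(SO2) = 64.07 g/mol
mass = n × M = 2.4 × 64.07 = 153.77 g

153.77 g


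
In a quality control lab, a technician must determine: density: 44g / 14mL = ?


ρ = mass/volume
= 44/14
= 3.143 g/mL

3.143 g/mL


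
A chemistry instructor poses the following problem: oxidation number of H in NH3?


H is +1 with nonmetals
Oxidation number: +1

+1


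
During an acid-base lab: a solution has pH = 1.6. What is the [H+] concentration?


[H+] = 10^(-pH) = 10^(-1.6)
= 2.51×10^-2 M

2.51×10^-2 M


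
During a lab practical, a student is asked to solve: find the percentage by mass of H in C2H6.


M(C2H6) = 2×12.01 + 6×1.008 = 30.068 g/mol
Mass of H = 6 × 1.008 = 6.048 g/mol
% H = 6.048/30.068 × 100 = 20.11%

20.11%


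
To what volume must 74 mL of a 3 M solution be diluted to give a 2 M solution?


C1V1 = C2V2
3 × 74 = 2 × V2
V2 = 222/2 = 111.0 mL

111.0 mL


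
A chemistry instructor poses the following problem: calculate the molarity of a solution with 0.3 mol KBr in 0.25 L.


M = n/V = 0.3/0.25 = 1.200 mol/L

1.200 M


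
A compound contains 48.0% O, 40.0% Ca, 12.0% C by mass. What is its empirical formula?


Assume 100 g sample. Moles of each element:
  O: 48.0/16.0 = 3.0 mol
  Ca: 40.0/40.08 = 0.998 mol
  C: 12.0/12.01 = 0.999 mol
Divide by smallest (0.998):
  O: 3.0/0.998 = 3.01
  Ca: 0.998/0.998 = 1.0
  C: 0.999/0.998 = 1.0
Empirical formula: CaCO3

CaCO3


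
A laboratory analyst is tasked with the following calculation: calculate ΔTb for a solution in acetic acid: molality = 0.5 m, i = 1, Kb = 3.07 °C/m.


ΔTb = Kb × m × i
= 3.07 × 0.5 × 1
= 1.535 °C

1.535 °C


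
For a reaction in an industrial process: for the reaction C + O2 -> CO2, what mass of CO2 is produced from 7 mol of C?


Mole ratio CO2:C = 1:1
n(CO2) = 7 × 1/1 = 7.000 mol
mass = 7.000 × 44.01 = 308.07 g

308.07 g


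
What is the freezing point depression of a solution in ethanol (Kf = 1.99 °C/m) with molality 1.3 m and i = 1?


ΔTf = Kf × m × i
= 1.99 × 1.3 × 1
= 2.587 °C

2.587 °C


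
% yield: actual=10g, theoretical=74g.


% yield = actual/theoretical × 100
= 10/74 × 100
= 13.51%

13.51%


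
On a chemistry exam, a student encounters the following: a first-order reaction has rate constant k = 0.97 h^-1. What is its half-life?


t½ = ln2/k = 0.693147/(0.97 h^-1)
= 0.7146 h

0.7146 h


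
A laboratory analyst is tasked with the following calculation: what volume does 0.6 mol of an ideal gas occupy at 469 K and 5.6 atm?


PV = nRT  (R = 0.08206 L·atm/(mol·K))
V = nRT/P = 0.6×0.08206×469/5.6
= 4.124 L

4.124 L


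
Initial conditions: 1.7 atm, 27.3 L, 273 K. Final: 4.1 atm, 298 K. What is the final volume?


P1V1/T1 = P2V2/T2
V2 = P1V1T2/(T1P2)
= 1.7×27.3×298/(273×4.1)
= 12.356 L

12.356 L


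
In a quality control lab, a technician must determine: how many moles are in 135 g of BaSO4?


M(BaSO4) = 233.4 g/mol
n = mass/M = 135/233.4 = 0.5784 mol

0.5784 mol


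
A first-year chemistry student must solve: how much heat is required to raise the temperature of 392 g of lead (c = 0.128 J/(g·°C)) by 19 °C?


q = mcΔT = 392 × 0.128 × 19
= 953.34 J

953.34 J


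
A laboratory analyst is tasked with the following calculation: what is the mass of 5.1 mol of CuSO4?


M(CuSO4) = 159.62 g/mol
mass = n × M = 5.1 × 159.62 = 814.06 g

814.06 g


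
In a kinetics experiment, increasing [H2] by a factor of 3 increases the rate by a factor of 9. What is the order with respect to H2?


rate ∝ [H2]^n
3^n = 9 → n = 2
Order in H2: 2

2


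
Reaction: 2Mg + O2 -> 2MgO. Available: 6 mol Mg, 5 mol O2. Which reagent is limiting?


Mole ratio available / coefficient:
  Mg: 6/2 = 3.000
  O2: 5/1 = 5.000
Smaller ratio is limiting.

Mg


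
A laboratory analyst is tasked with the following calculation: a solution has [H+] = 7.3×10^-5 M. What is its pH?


pH = -log10([H+]) = -log10(7.3×10^-5)
= 5 - log10(7.3)
= 5 - 0.86
= 4.14

4.14


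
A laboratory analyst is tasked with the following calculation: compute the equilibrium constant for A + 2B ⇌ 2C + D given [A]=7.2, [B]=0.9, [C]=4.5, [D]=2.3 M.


Kc = [C]^2[D]/([A][B]^2)
= (4.5^2 × 2.3^1)/(7.2^1 × 0.9^2)
= 46.575/5.832
= 7.986

7.986


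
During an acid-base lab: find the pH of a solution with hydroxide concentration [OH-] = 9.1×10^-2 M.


pOH = -log10([OH-]) = -log10(9.1×10^-2)
= 2 - log10(9.1) = 1.04
pH = 14 - pOH = 14 - 1.04 = 12.96

12.96


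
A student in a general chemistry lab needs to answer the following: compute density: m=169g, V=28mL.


ρ = mass/volume
= 169/28
= 6.036 g/mL

6.036 g/mL


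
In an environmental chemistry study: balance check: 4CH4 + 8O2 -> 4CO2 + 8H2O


Equation: 4CH4 + 8O2 -> 4CO2 + 8H2O
Check atoms: C: 4=4, H: 16=16, O: 16=16
Balanced

Yes, balanced


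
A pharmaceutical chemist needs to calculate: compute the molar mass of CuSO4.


M(CuSO4) = 1×63.55 + 1×32.07 + 4×16.0
= 63.55 + 32.07 + 64.0
= 159.62 g/mol

159.62 g/mol


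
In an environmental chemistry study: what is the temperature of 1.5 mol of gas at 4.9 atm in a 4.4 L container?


PV = nRT  (R = 0.08206 L·atm/(mol·K))
T = PV/(nR) = 4.9×4.4/(1.5×0.08206)
= 21.56/0.123090
= 175.16 K

175.16 K


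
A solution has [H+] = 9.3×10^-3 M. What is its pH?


pH = -log10([H+]) = -log10(9.3×10^-3)
= 3 - log10(9.3)
= 3 - 0.97
= 2.03

2.03


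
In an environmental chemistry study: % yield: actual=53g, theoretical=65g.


% yield = actual/theoretical × 100
= 53/65 × 100
= 81.54%

81.54%


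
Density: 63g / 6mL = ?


ρ = mass/volume
= 63/6
= 10.5 g/mL

10.5 g/mL


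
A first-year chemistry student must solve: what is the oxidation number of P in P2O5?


2x + 5(-2) = 0, so x = +5
Oxidation number: +5

+5


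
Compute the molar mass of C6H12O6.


M(C6H12O6) = 6×12.01 + 12×1.008 + 6×16.0
= 72.06 + 12.1 + 96.0
= 180.16 g/mol

180.16 g/mol


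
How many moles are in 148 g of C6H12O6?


M(C6H12O6) = 180.16 g/mol
n = mass/M = 148/180.16 = 0.8215 mol

0.8215 mol


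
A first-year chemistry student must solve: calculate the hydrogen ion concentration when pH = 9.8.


[H+] = 10^(-pH) = 10^(-9.8)
= 1.58×10^-10 M

1.58×10^-10 M


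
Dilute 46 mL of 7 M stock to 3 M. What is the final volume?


C1V1 = C2V2
7 × 46 = 3 × V2
V2 = 322/3 = 107.33 mL

107.33 mL


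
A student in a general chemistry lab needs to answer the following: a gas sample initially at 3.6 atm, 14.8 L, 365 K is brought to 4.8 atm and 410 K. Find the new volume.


P1V1/T1 = P2V2/T2
V2 = P1V1T2/(T1P2)
= 3.6×14.8×410/(365×4.8)
= 12.468 L

12.468 L


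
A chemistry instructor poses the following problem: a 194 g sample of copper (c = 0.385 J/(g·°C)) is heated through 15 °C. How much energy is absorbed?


q = mcΔT = 194 × 0.385 × 15
= 1120.35 J

1120.35 J


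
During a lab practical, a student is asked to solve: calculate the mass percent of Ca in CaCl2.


M(CaCl2) = 1×40.08 + 2×35.45 = 110.98 g/mol
Mass of Ca = 1 × 40.08 = 40.08 g/mol
% Ca = 40.08/110.98 × 100 = 36.11%

36.11%


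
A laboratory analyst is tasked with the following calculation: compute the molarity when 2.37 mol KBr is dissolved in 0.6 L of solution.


M = n/V = 2.37/0.6 = 3.950 mol/L

3.950 M


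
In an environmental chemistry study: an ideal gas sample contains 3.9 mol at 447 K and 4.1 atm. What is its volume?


PV = nRT  (R = 0.08206 L·atm/(mol·K))
V = nRT/P = 3.9×0.08206×447/4.1
= 34.892 L

34.892 L


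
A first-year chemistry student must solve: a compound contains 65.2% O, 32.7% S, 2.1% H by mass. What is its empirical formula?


Assume 100 g sample. Moles of each element:
  O: 65.2/16.0 = 4.075 mol
  S: 32.7/32.07 = 1.02 mol
  H: 2.1/1.008 = 2.083 mol
Divide by smallest (1.02):
  O: 4.075/1.02 = 4.0
  S: 1.02/1.02 = 1.0
  H: 2.083/1.02 = 2.04
Empirical formula: H2SO4

H2SO4


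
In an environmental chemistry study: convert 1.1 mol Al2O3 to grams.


M(Al2O3) = 101.96 g/mol
mass = n × M = 1.1 × 101.96 = 112.16 g

112.16 g


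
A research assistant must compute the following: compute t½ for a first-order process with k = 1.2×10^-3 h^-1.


t½ = ln2/k = 0.693147/(1.2×10^-3 h^-1)
= 577.6 h

577.6 h


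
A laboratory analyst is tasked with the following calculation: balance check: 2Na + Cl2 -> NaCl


Equation: 2Na + Cl2 -> NaCl
Check atoms: Cl: 2≠1, Na: 2≠1
Not balanced

No, not balanced


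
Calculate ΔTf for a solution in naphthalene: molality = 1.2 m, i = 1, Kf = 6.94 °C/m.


ΔTf = Kf × m × i
= 6.94 × 1.2 × 1
= 8.328 °C

8.328 °C


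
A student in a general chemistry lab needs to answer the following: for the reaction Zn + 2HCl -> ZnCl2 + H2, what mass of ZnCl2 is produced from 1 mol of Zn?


Mole ratio ZnCl2:Zn = 1:1
n(ZnCl2) = 1 × 1/1 = 1.000 mol
mass = 1.000 × 136.28 = 136.28 g

136.28 g


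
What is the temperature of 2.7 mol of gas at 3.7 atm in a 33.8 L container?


PV = nRT  (R = 0.08206 L·atm/(mol·K))
T = PV/(nR) = 3.7×33.8/(2.7×0.08206)
= 125.06/0.221562
= 564.45 K

564.45 K


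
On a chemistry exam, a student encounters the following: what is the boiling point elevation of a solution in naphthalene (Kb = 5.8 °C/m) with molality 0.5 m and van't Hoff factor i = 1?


ΔTb = Kb × m × i
= 5.8 × 0.5 × 1
= 2.9 °C

2.9 °C


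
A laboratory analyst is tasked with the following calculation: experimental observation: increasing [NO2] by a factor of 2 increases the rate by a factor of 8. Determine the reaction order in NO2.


rate ∝ [NO2]^n
2^n = 8 → n = 3
Order in NO2: 3

3


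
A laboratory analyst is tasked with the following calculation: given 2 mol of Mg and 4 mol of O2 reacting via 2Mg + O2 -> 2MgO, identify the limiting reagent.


Mole ratio available / coefficient:
  Mg: 2/2 = 1.000
  O2: 4/1 = 4.000
Smaller ratio is limiting.

Mg


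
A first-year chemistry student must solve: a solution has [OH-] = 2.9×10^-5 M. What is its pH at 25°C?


pOH = -log10([OH-]) = -log10(2.9×10^-5)
= 5 - log10(2.9) = 4.54
pH = 14 - pOH = 14 - 4.54 = 9.46

9.46


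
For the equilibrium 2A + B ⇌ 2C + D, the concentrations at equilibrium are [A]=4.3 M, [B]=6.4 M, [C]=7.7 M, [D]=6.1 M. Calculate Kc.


Kc = [C]^2[D]/([A]^2[B])
= (7.7^2 × 6.1^1)/(4.3^2 × 6.4^1)
= 361.669/118.336
= 3.056

3.056


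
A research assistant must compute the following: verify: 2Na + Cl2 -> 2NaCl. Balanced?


Equation: 2Na + Cl2 -> 2NaCl
Check atoms: Cl: 2=2, Na: 2=2
Balanced

Yes, balanced


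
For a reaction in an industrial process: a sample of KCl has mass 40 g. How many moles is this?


M(KCl) = 74.55 g/mol
n = mass/M = 40/74.55 = 0.5366 mol

0.5366 mol


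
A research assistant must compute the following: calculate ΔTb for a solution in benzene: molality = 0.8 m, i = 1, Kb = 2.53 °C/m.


ΔTb = Kb × m × i
= 2.53 × 0.8 × 1
= 2.024 °C

2.024 °C


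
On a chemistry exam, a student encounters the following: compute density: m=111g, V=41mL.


ρ = mass/volume
= 111/41
= 2.707 g/mL

2.707 g/mL


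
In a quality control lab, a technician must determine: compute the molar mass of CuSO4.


M(CuSO4) = 1×63.55 + 1×32.07 + 4×16.0
= 63.55 + 32.07 + 64.0
= 159.62 g/mol

159.62 g/mol


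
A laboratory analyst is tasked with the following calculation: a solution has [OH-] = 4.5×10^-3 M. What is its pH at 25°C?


pOH = -log10([OH-]) = -log10(4.5×10^-3)
= 3 - log10(4.5) = 2.35
pH = 14 - pOH = 14 - 2.35 = 11.65

11.65


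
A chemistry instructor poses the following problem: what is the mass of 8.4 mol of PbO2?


M(PbO2) = 239.2 g/mol
mass = n × M = 8.4 × 239.2 = 2009.28 g

2009.28 g


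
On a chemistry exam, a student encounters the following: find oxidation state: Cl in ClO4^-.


x + 4(-2) = -1, so x = +7
Oxidation number: +7

+7


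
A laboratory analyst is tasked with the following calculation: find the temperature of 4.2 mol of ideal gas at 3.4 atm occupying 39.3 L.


PV = nRT  (R = 0.08206 L·atm/(mol·K))
T = PV/(nR) = 3.4×39.3/(4.2×0.08206)
= 133.62/0.344652
= 387.70 K

387.70 K


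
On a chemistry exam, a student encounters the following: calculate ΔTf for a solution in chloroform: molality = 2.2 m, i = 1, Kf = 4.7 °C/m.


ΔTf = Kf × m × i
= 4.7 × 2.2 × 1
= 10.34 °C

10.34 °C


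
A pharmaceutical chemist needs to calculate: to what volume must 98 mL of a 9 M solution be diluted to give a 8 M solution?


C1V1 = C2V2
9 × 98 = 8 × V2
V2 = 882/8 = 110.25 mL

110.25 mL


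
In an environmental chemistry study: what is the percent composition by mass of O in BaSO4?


M(BaSO4) = 1×137.33 + 1×32.07 + 4×16.0 = 233.40 g/mol
Mass of O = 4 × 16.0 = 64.00 g/mol
% O = 64.00/233.40 × 100 = 27.42%

27.42%


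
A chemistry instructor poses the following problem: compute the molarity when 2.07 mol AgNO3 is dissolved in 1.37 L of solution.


M = n/V = 2.07/1.37 = 1.511 mol/L

1.511 M


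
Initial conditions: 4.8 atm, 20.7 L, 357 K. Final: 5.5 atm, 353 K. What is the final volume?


P1V1/T1 = P2V2/T2
V2 = P1V1T2/(T1P2)
= 4.8×20.7×353/(357×5.5)
= 17.863 L

17.863 L


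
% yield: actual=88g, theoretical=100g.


% yield = actual/theoretical × 100
= 88/100 × 100
= 88.0%

88.0%


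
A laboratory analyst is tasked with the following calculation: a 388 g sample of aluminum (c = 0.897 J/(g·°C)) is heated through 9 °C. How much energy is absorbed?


q = mcΔT = 388 × 0.897 × 9
= 3132.32 J

3132.32 J


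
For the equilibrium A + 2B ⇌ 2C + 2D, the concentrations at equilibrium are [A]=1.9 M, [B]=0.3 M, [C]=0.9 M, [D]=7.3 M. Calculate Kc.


Kc = [C]^2[D]^2/([A][B]^2)
= (0.9^2 × 7.3^2)/(1.9^1 × 0.3^2)
= 43.1649/0.171
= 252.4

252.4


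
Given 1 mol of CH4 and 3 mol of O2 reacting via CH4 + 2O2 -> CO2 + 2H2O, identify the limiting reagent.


Mole ratio available / coefficient:
  CH4: 1/1 = 1.000
  O2: 3/2 = 1.500
Smaller ratio is limiting.

CH4


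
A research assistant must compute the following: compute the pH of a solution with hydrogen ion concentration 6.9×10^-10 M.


pH = -log10([H+]) = -log10(6.9×10^-10)
= 10 - log10(6.9)
= 10 - 0.84
= 9.16

9.16


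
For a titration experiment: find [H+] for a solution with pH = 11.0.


[H+] = 10^(-pH) = 10^(-11.0)
= 1.0×10^-11 M

1.0×10^-11 M


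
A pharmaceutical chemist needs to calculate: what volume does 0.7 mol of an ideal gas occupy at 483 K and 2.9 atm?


PV = nRT  (R = 0.08206 L·atm/(mol·K))
V = nRT/P = 0.7×0.08206×483/2.9
= 9.567 L

9.567 L


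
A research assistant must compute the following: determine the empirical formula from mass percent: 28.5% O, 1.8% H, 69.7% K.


Assume 100 g sample. Moles of each element:
  O: 28.5/16.0 = 1.781 mol
  H: 1.8/1.008 = 1.786 mol
  K: 69.7/39.1 = 1.783 mol
Divide by smallest (1.781):
  O: 1.781/1.781 = 1.0
  H: 1.786/1.781 = 1.0
  K: 1.783/1.781 = 1.0
Empirical formula: KOH

KOH


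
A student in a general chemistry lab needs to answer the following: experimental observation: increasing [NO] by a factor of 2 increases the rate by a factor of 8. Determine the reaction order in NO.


rate ∝ [NO]^n
2^n = 8 → n = 3
Order in NO: 3

3


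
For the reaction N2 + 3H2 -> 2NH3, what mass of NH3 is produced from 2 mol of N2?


Mole ratio NH3:N2 = 2:1
n(NH3) = 2 × 2/1 = 4.000 mol
mass = 4.000 × 17.03 = 68.12 g

68.12 g


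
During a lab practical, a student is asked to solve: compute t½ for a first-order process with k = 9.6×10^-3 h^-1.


t½ = ln2/k = 0.693147/(9.6×10^-3 h^-1)
= 72.20 h

72.20 h


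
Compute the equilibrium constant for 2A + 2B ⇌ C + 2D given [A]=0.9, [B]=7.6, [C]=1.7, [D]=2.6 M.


Kc = [C][D]^2/([A]^2[B]^2)
= (1.7^1 × 2.6^2)/(0.9^2 × 7.6^2)
= 11.492/46.7856
= 0.2456

0.2456


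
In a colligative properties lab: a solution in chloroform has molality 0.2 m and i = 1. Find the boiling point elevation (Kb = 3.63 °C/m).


ΔTb = Kb × m × i
= 3.63 × 0.2 × 1
= 0.726 °C

0.726 °C


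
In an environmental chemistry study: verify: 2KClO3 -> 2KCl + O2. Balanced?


Equation: 2KClO3 -> 2KCl + O2
Check atoms: Cl: 2=2, K: 2=2, O: 6≠2
Not balanced

No, not balanced


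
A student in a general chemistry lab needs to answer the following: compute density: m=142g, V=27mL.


ρ = mass/volume
= 142/27
= 5.259 g/mL

5.259 g/mL


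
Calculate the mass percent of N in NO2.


M(NO2) = 1×14.01 + 2×16.0 = 46.01 g/mol
Mass of N = 1 × 14.01 = 14.01 g/mol
% N = 14.01/46.01 × 100 = 30.45%

30.45%


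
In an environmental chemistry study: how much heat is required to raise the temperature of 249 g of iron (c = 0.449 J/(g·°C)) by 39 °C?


q = mcΔT = 249 × 0.449 × 39
= 4360.24 J

4360.24 J


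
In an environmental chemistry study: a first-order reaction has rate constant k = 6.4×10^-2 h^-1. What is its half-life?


t½ = ln2/k = 0.693147/(6.4×10^-2 h^-1)
= 10.83 h

10.83 h


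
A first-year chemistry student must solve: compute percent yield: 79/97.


% yield = actual/theoretical × 100
= 79/97 × 100
= 81.44%

81.44%


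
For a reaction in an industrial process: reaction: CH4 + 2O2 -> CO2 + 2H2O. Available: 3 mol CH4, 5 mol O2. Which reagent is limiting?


Mole ratio available / coefficient:
  CH4: 3/1 = 3.000
  O2: 5/2 = 2.500
Smaller ratio is limiting.

O2


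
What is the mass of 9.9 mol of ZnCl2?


M(ZnCl2) = 136.28 g/mol
mass = n × M = 9.9 × 136.28 = 1349.17 g

1349.17 g


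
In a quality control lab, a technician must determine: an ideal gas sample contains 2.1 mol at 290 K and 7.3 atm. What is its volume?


PV = nRT  (R = 0.08206 L·atm/(mol·K))
V = nRT/P = 2.1×0.08206×290/7.3
= 6.846 L

6.846 L


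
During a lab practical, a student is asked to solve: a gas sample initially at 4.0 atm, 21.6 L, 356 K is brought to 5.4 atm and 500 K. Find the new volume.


P1V1/T1 = P2V2/T2
V2 = P1V1T2/(T1P2)
= 4.0×21.6×500/(356×5.4)
= 22.472 L

22.472 L


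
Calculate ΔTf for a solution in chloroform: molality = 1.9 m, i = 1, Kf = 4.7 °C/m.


ΔTf = Kf × m × i
= 4.7 × 1.9 × 1
= 8.93 °C

8.93 °C


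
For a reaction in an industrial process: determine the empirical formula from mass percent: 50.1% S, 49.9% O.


Assume 100 g sample. Moles of each element:
  S: 50.1/32.07 = 1.562 mol
  O: 49.9/16.0 = 3.119 mol
Divide by smallest (1.562):
  S: 1.562/1.562 = 1.0
  O: 3.119/1.562 = 2.0
Empirical formula: SO2

SO2


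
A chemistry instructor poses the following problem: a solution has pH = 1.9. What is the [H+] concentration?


[H+] = 10^(-pH) = 10^(-1.9)
= 1.26×10^-2 M

1.26×10^-2 M


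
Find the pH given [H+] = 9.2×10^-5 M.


pH = -log10([H+]) = -log10(9.2×10^-5)
= 5 - log10(9.2)
= 5 - 0.96
= 4.04

4.04


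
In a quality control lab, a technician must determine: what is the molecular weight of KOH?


M(KOH) = 1×39.1 + 1×16.0 + 1×1.008
= 39.1 + 16.0 + 1.01
= 56.11 g/mol

56.11 g/mol


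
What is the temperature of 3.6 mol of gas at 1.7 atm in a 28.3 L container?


PV = nRT  (R = 0.08206 L·atm/(mol·K))
T = PV/(nR) = 1.7×28.3/(3.6×0.08206)
= 48.11/0.295416
= 162.86 K

162.86 K


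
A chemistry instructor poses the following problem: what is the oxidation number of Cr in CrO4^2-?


x + 4(-2) = -2, so x = +6
Oxidation number: +6

+6


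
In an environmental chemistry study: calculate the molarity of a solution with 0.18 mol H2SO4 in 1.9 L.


M = n/V = 0.18/1.9 = 0.095 mol/L

0.095 M


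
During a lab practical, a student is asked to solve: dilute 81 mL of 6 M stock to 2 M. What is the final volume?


C1V1 = C2V2
6 × 81 = 2 × V2
V2 = 486/2 = 243.0 mL

243.0 mL


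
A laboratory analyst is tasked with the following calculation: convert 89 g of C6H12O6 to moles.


M(C6H12O6) = 180.16 g/mol
n = mass/M = 89/180.16 = 0.494 mol

0.494 mol


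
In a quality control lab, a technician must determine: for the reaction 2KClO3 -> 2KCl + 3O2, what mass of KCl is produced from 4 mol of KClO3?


Mole ratio KCl:KClO3 = 2:2
n(KCl) = 4 × 2/2 = 4.000 mol
mass = 4.000 × 74.55 = 298.2 g

298.2 g


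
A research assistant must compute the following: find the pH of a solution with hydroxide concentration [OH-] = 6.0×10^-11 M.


pOH = -log10([OH-]) = -log10(6.0×10^-11)
= 11 - log10(6.0) = 10.22
pH = 14 - pOH = 14 - 10.22 = 3.78

3.78


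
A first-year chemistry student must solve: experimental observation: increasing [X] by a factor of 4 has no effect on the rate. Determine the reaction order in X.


rate ∝ [X]^n
rate ∝ [X]^0
Order in X: 0

0


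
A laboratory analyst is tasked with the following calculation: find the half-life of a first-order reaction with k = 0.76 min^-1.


t½ = ln2/k = 0.693147/(0.76 min^-1)
= 0.9120 min

0.9120 min


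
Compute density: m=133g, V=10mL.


ρ = mass/volume
= 133/10
= 13.3 g/mL

13.3 g/mL


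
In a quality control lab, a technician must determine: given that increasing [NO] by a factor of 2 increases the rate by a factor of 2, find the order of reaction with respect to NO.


rate ∝ [NO]^n
2^n = 2 → n = 1
Order in NO: 1

1


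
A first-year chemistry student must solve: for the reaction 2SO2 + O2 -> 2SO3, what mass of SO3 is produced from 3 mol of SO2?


Mole ratio SO3:SO2 = 2:2
n(SO3) = 3 × 2/2 = 3.000 mol
mass = 3.000 × 80.07 = 240.21 g

240.21 g


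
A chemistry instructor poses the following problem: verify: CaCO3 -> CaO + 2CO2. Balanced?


Equation: CaCO3 -> CaO + 2CO2
Check atoms: C: 1≠2, Ca: 1=1, O: 3≠5
Not balanced

No, not balanced


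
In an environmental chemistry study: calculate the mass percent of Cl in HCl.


M(HCl) = 1×1.008 + 1×35.45 = 36.458 g/mol
Mass of Cl = 1 × 35.45 = 35.45 g/mol
% Cl = 35.45/36.458 × 100 = 97.24%

97.24%


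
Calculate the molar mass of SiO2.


M(SiO2) = 1×28.09 + 2×16.0
= 28.09 + 32.0
= 60.09 g/mol

60.09 g/mol


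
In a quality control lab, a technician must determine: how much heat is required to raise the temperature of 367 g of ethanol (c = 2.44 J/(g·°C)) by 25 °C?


q = mcΔT = 367 × 2.44 × 25
= 22387.00 J

22387.00 J


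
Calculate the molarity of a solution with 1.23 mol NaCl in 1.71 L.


M = n/V = 1.23/1.71 = 0.719 mol/L

0.719 M


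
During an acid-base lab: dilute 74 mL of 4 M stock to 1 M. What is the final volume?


C1V1 = C2V2
4 × 74 = 1 × V2
V2 = 296/1 = 296.0 mL

296.0 mL


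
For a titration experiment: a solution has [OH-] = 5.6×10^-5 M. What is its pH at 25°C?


pOH = -log10([OH-]) = -log10(5.6×10^-5)
= 5 - log10(5.6) = 4.25
pH = 14 - pOH = 14 - 4.25 = 9.75

9.75


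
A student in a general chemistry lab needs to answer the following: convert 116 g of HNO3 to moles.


M(HNO3) = 63.02 g/mol
n = mass/M = 116/63.02 = 1.8407 mol

1.8407 mol


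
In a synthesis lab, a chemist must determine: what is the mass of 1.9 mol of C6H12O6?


M(C6H12O6) = 180.16 g/mol
mass = n × M = 1.9 × 180.16 = 342.30 g

342.30 g


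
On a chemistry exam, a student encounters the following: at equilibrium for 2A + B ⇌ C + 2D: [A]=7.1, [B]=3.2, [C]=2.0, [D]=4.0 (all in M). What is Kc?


Kc = [C][D]^2/([A]^2[B])
= (2.0^1 × 4.0^2)/(7.1^2 × 3.2^1)
= 32/161.312
= 0.1984

0.1984


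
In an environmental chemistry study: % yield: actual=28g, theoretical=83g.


% yield = actual/theoretical × 100
= 28/83 × 100
= 33.73%

33.73%


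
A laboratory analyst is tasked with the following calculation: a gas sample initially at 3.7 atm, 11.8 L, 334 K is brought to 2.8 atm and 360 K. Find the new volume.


P1V1/T1 = P2V2/T2
V2 = P1V1T2/(T1P2)
= 3.7×11.8×360/(334×2.8)
= 16.807 L

16.807 L


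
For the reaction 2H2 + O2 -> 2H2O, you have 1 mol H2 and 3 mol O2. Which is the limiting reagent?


Mole ratio available / coefficient:
  H2: 1/2 = 0.500
  O2: 3/1 = 3.000
Smaller ratio is limiting.

H2


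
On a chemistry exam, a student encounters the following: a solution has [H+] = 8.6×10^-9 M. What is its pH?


pH = -log10([H+]) = -log10(8.6×10^-9)
= 9 - log10(8.6)
= 9 - 0.93
= 8.07

8.07


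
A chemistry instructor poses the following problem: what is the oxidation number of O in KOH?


O is usually -2
Oxidation number: -2

-2


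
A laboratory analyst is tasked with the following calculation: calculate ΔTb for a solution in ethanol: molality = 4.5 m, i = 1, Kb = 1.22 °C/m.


ΔTb = Kb × m × i
= 1.22 × 4.5 × 1
= 5.49 °C

5.49 °C


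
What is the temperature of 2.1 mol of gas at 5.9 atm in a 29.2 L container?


PV = nRT  (R = 0.08206 L·atm/(mol·K))
T = PV/(nR) = 5.9×29.2/(2.1×0.08206)
= 172.28/0.172326
= 999.73 K

999.73 K


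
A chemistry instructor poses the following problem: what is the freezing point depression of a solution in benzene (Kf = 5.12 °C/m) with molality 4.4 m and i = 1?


ΔTf = Kf × m × i
= 5.12 × 4.4 × 1
= 22.528 °C

22.528 °C


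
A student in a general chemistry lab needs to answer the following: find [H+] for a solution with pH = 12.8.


[H+] = 10^(-pH) = 10^(-12.8)
= 1.58×10^-13 M

1.58×10^-13 M


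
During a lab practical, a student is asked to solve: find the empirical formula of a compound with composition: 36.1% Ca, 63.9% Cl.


Assume 100 g sample. Moles of each element:
  Ca: 36.1/40.08 = 0.901 mol
  Cl: 63.9/35.45 = 1.803 mol
Divide by smallest (0.901):
  Ca: 0.901/0.901 = 1.0
  Cl: 1.803/0.901 = 2.0
Empirical formula: CaCl2

CaCl2


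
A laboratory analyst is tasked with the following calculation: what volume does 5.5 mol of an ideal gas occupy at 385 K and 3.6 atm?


PV = nRT  (R = 0.08206 L·atm/(mol·K))
V = nRT/P = 5.5×0.08206×385/3.6
= 48.267 L

48.267 L


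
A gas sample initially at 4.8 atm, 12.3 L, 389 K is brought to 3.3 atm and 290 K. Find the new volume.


P1V1/T1 = P2V2/T2
V2 = P1V1T2/(T1P2)
= 4.8×12.3×290/(389×3.3)
= 13.338 L

13.338 L


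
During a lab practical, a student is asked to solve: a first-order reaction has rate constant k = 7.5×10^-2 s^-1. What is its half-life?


t½ = ln2/k = 0.693147/(7.5×10^-2 s^-1)
= 9.242 s

9.242 s


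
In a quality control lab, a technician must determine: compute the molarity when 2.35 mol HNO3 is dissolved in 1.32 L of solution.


M = n/V = 2.35/1.32 = 1.780 mol/L

1.780 M


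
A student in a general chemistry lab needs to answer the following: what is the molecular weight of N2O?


M(N2O) = 2×14.01 + 1×16.0
= 28.02 + 16.0
= 44.02 g/mol

44.02 g/mol


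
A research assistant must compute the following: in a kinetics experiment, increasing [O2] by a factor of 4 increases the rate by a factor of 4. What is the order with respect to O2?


rate ∝ [O2]^n
4^n = 4 → n = 1
Order in O2: 1

1


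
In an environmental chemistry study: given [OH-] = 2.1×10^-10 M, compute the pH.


pOH = -log10([OH-]) = -log10(2.1×10^-10)
= 10 - log10(2.1) = 9.68
pH = 14 - pOH = 14 - 9.68 = 4.32

4.32


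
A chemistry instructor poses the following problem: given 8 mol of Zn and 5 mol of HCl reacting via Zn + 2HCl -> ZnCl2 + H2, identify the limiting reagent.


Mole ratio available / coefficient:
  Zn: 8/1 = 8.000
  HCl: 5/2 = 2.500
Smaller ratio is limiting.

HCl


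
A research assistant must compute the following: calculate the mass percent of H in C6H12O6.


M(C6H12O6) = 6×12.01 + 12×1.008 + 6×16.0 = 180.156 g/mol
Mass of H = 12 × 1.008 = 12.096 g/mol
% H = 12.096/180.156 × 100 = 6.71%

6.71%


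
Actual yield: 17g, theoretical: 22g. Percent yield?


% yield = actual/theoretical × 100
= 17/22 × 100
= 77.27%

77.27%


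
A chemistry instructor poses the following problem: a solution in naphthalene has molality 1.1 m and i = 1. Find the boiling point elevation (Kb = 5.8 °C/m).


ΔTb = Kb × m × i
= 5.8 × 1.1 × 1
= 6.38 °C

6.38 °C


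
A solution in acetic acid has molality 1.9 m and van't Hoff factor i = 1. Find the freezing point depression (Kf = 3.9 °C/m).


ΔTf = Kf × m × i
= 3.9 × 1.9 × 1
= 7.41 °C

7.41 °C


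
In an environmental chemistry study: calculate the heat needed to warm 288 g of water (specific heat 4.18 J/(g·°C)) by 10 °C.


q = mcΔT = 288 × 4.18 × 10
= 12038.40 J

12038.40 J


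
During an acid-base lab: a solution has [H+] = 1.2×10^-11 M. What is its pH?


pH = -log10([H+]) = -log10(1.2×10^-11)
= 11 - log10(1.2)
= 11 - 0.08
= 10.92

10.92


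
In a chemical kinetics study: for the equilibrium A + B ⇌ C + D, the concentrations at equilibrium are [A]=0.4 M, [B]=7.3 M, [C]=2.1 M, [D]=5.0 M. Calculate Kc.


Kc = [C][D]/([A][B])
= (2.1^1 × 5.0^1)/(0.4^1 × 7.3^1)
= 10.5/2.92
= 3.596

3.596


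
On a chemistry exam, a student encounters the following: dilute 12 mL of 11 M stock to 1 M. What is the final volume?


C1V1 = C2V2
11 × 12 = 1 × V2
V2 = 132/1 = 132.0 mL

132.0 mL


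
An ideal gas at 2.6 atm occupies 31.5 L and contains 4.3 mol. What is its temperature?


PV = nRT  (R = 0.08206 L·atm/(mol·K))
T = PV/(nR) = 2.6×31.5/(4.3×0.08206)
= 81.90/0.352858
= 232.10 K

232.10 K


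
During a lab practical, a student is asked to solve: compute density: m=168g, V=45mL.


ρ = mass/volume
= 168/45
= 3.733 g/mL

3.733 g/mL


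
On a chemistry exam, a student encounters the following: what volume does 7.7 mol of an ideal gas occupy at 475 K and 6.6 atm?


PV = nRT  (R = 0.08206 L·atm/(mol·K))
V = nRT/P = 7.7×0.08206×475/6.6
= 45.475 L

45.475 L


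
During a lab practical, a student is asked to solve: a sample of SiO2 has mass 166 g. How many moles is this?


M(SiO2) = 60.09 g/mol
n = mass/M = 166/60.09 = 2.7625 mol

2.7625 mol


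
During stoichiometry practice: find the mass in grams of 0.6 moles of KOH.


M(KOH) = 56.11 g/mol
mass = n × M = 0.6 × 56.11 = 33.67 g

33.67 g


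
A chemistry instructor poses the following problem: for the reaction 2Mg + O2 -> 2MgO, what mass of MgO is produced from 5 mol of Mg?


Mole ratio MgO:Mg = 2:2
n(MgO) = 5 × 2/2 = 5.000 mol
mass = 5.000 × 40.31 = 201.55 g

201.55 g


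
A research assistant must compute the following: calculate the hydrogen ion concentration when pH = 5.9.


[H+] = 10^(-pH) = 10^(-5.9)
= 1.26×10^-6 M

1.26×10^-6 M


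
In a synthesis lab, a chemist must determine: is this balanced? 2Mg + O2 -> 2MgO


Equation: 2Mg + O2 -> 2MgO
Check atoms: Mg: 2=2, O: 2=2
Balanced

Yes, balanced


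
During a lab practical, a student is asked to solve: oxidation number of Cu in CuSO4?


Sulfate is -2, so Cu = +2
Oxidation number: +2

+2


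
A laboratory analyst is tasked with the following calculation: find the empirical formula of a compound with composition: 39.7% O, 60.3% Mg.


Assume 100 g sample. Moles of each element:
  O: 39.7/16.0 = 2.481 mol
  Mg: 60.3/24.31 = 2.48 mol
Divide by smallest (2.48):
  O: 2.481/2.48 = 1.0
  Mg: 2.48/2.48 = 1.0
Empirical formula: MgO

MgO


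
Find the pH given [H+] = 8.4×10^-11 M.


pH = -log10([H+]) = -log10(8.4×10^-11)
= 11 - log10(8.4)
= 11 - 0.92
= 10.08

10.08


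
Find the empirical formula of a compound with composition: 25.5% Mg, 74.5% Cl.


Assume 100 g sample. Moles of each element:
  Mg: 25.5/24.31 = 1.049 mol
  Cl: 74.5/35.45 = 2.102 mol
Divide by smallest (1.049):
  Mg: 1.049/1.049 = 1.0
  Cl: 2.102/1.049 = 2.0
Empirical formula: MgCl2

MgCl2


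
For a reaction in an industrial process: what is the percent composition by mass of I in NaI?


M(NaI) = 1×22.99 + 1×126.9 = 149.89 g/mol
Mass of I = 1 × 126.9 = 126.90 g/mol
% I = 126.90/149.89 × 100 = 84.66%

84.66%


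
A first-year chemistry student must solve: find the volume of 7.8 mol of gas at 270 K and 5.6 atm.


PV = nRT  (R = 0.08206 L·atm/(mol·K))
V = nRT/P = 7.8×0.08206×270/5.6
= 30.86 L

30.86 L


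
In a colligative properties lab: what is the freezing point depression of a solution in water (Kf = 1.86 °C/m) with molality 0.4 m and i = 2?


ΔTf = Kf × m × i
= 1.86 × 0.4 × 2
= 1.488 °C

1.488 °C


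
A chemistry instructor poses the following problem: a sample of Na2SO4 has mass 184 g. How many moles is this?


M(Na2SO4) = 142.05 g/mol
n = mass/M = 184/142.05 = 1.2953 mol

1.2953 mol


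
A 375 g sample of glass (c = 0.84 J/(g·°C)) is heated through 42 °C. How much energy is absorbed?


q = mcΔT = 375 × 0.84 × 42
= 13230.00 J

13230.00 J


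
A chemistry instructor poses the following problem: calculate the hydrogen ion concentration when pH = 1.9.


[H+] = 10^(-pH) = 10^(-1.9)
= 1.26×10^-2 M

1.26×10^-2 M


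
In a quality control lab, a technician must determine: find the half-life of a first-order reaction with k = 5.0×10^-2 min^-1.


t½ = ln2/k = 0.693147/(5.0×10^-2 min^-1)
= 13.86 min

13.86 min


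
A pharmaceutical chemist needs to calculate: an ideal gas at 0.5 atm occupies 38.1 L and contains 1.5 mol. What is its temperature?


PV = nRT  (R = 0.08206 L·atm/(mol·K))
T = PV/(nR) = 0.5×38.1/(1.5×0.08206)
= 19.05/0.123090
= 154.76 K

154.76 K


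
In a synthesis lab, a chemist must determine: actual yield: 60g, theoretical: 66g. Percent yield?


% yield = actual/theoretical × 100
= 60/66 × 100
= 90.91%

90.91%


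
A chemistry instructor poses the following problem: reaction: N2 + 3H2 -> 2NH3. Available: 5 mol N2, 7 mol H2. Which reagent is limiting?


Mole ratio available / coefficient:
  N2: 5/1 = 5.000
  H2: 7/3 = 2.333
Smaller ratio is limiting.

H2
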